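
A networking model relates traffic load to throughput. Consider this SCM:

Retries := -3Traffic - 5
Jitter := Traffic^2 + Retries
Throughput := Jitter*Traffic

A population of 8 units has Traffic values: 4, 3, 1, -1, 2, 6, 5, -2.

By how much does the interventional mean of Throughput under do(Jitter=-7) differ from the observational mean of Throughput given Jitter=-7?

-5.25

The intervention sets Jitter=-7 in all 8 units regardless of Traffic. Recomputing Throughput per unit gives -28, -21, -7, 7, -14, -42, -35, 14; average -15.75.
Conditioning on Jitter=-7 selects the 2 unit(s) with Traffic ∈ {1, 2}. Their Throughput values: -7, -14. Mean = -10.5.
Difference = -15.75 − (-10.5) = -5.25.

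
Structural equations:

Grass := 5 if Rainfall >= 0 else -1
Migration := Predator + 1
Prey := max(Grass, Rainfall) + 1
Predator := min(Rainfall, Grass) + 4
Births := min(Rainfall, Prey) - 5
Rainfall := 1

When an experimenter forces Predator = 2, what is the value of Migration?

Under do(Predator=2), the mechanism Predator := min(Rainfall, Grass) + 4 is discarded; Predator is fixed at 2.
Migration = Predator + 1  [with Predator=2]  = 3

3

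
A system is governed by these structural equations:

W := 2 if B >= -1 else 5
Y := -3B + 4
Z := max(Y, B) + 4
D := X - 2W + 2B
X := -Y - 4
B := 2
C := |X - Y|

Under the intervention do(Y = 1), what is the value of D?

Under do(Y=1), the mechanism Y := -3B + 4 is discarded; Y is fixed at 1.
X = -Y - 4  [with Y=1]  = -5
W = 2 if B >= -1 else 5  [with B=2]  = 2
D = X - 2W + 2B  [with X=-5, W=2, B=2]  = -5

-5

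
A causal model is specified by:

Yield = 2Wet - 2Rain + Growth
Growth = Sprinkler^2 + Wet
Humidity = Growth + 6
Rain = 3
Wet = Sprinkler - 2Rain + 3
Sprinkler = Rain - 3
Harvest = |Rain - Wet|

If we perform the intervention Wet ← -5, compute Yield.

The intervention breaks the incoming arrows to Wet: Wet = Sprinkler - 2Rain + 3 no longer applies, and Wet = -5.
Sprinkler = Rain - 3  [with Rain=3]  = 0
Growth = Sprinkler^2 + Wet  [with Sprinkler=0, Wet=-5]  = -5
Yield = 2Wet - 2Rain + Growth  [with Wet=-5, Rain=3, Growth=-5]  = -21

-21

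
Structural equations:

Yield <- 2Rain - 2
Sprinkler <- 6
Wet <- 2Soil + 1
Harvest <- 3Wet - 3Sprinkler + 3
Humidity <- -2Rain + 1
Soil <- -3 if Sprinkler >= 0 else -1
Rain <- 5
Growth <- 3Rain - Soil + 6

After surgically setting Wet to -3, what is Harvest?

do(Wet=-3) replaces the equation Wet <- 2Soil + 1 with the constant Wet = -3.
Harvest = 3Wet - 3Sprinkler + 3  [with Wet=-3, Sprinkler=6]  = -24

-24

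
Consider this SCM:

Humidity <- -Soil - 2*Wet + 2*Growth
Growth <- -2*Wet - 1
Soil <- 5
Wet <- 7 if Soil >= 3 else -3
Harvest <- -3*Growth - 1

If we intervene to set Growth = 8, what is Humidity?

The intervention breaks the incoming arrows to Growth: Growth <- -2*Wet - 1 no longer applies, and Growth = 8.
Wet = 7 if Soil >= 3 else -3  [with Soil=5]  = 7
Humidity = -Soil - 2*Wet + 2*Growth  [with Soil=5, Wet=7, Growth=8]  = -3

-3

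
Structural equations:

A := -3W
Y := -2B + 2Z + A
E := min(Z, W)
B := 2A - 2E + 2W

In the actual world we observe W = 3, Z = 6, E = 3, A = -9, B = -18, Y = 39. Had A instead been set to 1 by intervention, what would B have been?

Intervening sets A = 1 and removes its equation (A := -3W).
E = min(Z, W)  [with Z=6, W=3]  = 3
B = 2A - 2E + 2W  [with A=1, E=3, W=3]  = 2

2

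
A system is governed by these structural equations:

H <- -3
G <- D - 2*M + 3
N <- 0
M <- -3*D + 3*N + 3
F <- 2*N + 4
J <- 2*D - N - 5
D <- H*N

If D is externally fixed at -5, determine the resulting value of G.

-38

do(D=-5) replaces the equation D <- H*N with the constant D = -5.
M = -3*D + 3*N + 3  [with D=-5, N=0]  = 18
G = D - 2*M + 3  [with D=-5, M=18]  = -38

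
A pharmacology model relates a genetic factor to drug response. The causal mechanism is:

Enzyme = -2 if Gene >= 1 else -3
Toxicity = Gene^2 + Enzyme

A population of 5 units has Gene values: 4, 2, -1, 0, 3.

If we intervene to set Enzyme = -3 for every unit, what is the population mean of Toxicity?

Every unit gets Enzyme=-3 under the intervention. Toxicity values become 13, 1, -2, -3, 6; E[Toxicity|do(Enzyme=-3)] = 3.

3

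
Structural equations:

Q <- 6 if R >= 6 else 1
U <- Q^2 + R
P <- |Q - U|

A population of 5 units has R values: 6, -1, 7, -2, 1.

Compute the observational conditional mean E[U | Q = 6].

42.5

E[U|Q=6] averages over only the 2 units with Q=6 (R = 6, 7): U = 42, 43, mean 42.5.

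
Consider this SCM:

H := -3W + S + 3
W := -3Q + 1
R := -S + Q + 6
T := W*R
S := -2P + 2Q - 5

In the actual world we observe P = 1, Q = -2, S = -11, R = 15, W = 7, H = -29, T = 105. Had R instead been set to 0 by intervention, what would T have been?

0

The intervention breaks the incoming arrows to R: R := -S + Q + 6 no longer applies, and R = 0.
W = -3Q + 1  [with Q=-2]  = 7
T = W*R  [with W=7, R=0]  = 0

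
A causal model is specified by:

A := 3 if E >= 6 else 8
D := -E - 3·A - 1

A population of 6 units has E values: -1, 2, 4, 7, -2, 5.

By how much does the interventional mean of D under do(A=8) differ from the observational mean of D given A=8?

-0.9

Every unit gets A=8 under the intervention. D values become -24, -27, -29, -32, -23, -30; E[D|do(A=8)] = -27.5.
Conditioning on A=8 selects the 5 unit(s) with E ∈ {-1, 2, 4, -2, 5}. Their D values: -24, -27, -29, -23, -30. Mean = -26.6.
Difference = -27.5 − (-26.6) = -0.9.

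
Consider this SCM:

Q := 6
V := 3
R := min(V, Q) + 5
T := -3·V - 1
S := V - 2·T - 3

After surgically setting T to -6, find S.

Intervening sets T = -6 and removes its equation (T := -3·V - 1).
S = V - 2·T - 3  [with V=3, T=-6]  = 12

12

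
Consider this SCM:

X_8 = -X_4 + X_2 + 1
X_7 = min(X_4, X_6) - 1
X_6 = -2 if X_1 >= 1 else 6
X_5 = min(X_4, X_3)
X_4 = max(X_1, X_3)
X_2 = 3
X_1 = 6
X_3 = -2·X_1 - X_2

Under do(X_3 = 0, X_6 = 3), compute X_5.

0

The joint intervention fixes X_3 = 0, X_6 = 3, removing each variable's own equation.
X_4 = max(X_1, X_3)  [with X_1=6, X_3=0]  = 6
X_5 = min(X_4, X_3)  [with X_4=6, X_3=0]  = 0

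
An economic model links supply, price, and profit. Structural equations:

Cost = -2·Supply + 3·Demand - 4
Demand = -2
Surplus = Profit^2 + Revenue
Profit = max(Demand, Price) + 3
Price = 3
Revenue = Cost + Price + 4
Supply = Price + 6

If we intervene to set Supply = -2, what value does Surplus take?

37

The intervention breaks the incoming arrows to Supply: Supply = Price + 6 no longer applies, and Supply = -2.
Cost = -2·Supply + 3·Demand - 4  [with Supply=-2, Demand=-2]  = -6
Revenue = Cost + Price + 4  [with Cost=-6, Price=3]  = 1
Profit = max(Demand, Price) + 3  [with Demand=-2, Price=3]  = 6
Surplus = Profit^2 + Revenue  [with Profit=6, Revenue=1]  = 37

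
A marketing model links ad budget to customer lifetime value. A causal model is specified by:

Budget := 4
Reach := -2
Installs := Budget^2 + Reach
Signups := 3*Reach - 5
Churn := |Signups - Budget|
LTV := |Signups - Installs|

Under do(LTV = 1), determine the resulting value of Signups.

-11

do(LTV=1) replaces the equation LTV := |Signups - Installs| with the constant LTV = 1.
No directed path runs from LTV to Signups, so Signups keeps its natural value.
Signups = 3*Reach - 5  [with Reach=-2]  = -11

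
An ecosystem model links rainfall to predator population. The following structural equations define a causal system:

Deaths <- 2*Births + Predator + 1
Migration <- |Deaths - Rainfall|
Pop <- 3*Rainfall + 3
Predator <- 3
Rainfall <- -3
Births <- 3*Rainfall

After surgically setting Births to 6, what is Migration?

do(Births=6) replaces the equation Births <- 3*Rainfall with the constant Births = 6.
Deaths = 2*Births + Predator + 1  [with Births=6, Predator=3]  = 16
Migration = |Deaths - Rainfall|  [with Deaths=16, Rainfall=-3]  = 19

19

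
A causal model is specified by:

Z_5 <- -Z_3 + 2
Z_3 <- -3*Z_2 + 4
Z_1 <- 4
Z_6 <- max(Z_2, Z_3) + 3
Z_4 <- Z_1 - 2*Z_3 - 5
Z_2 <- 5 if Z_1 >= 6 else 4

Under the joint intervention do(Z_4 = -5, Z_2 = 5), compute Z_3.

Setting Z_4 = -5, Z_2 = 5 by intervention discards those variables' equations.
Z_3 = -3*Z_2 + 4  [with Z_2=5]  = -11

-11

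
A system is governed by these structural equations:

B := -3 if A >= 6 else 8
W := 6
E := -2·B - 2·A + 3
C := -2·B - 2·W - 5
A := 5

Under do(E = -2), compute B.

do(E=-2) replaces the equation E := -2·B - 2·A + 3 with the constant E = -2.
B is not downstream of the intervention, so its value is determined by the original equations.
B = -3 if A >= 6 else 8  [with A=5]  = 8

8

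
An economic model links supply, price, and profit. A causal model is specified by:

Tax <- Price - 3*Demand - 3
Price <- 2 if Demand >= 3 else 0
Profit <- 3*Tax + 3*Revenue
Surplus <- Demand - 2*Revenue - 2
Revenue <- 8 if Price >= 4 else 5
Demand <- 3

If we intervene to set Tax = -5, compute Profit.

0

Intervening sets Tax = -5 and removes its equation (Tax <- Price - 3*Demand - 3).
Price = 2 if Demand >= 3 else 0  [with Demand=3]  = 2
Revenue = 8 if Price >= 4 else 5  [with Price=2]  = 5
Profit = 3*Tax + 3*Revenue  [with Tax=-5, Revenue=5]  = 0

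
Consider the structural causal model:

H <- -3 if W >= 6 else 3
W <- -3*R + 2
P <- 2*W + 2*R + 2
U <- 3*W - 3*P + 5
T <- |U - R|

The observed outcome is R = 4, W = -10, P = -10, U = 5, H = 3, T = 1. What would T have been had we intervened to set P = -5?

14

The intervention breaks the incoming arrows to P: P <- 2*W + 2*R + 2 no longer applies, and P = -5.
W = -3*R + 2  [with R=4]  = -10
U = 3*W - 3*P + 5  [with W=-10, P=-5]  = -10
T = |U - R|  [with U=-10, R=4]  = 14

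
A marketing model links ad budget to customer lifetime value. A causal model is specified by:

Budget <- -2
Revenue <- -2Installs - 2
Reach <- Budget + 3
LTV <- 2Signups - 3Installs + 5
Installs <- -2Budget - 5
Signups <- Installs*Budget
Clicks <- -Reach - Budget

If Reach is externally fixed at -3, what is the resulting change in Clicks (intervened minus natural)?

4

The intervention breaks the incoming arrows to Reach: Reach <- Budget + 3 no longer applies, and Reach = -3.
Clicks = -Reach - Budget  [with Reach=-3, Budget=-2]  = 5
Without intervention: Reach = Budget + 3  [with Budget=-2]  = 1; Clicks = -Reach - Budget  [with Reach=1, Budget=-2]  = 1.
Change = 5 − 1 = 4.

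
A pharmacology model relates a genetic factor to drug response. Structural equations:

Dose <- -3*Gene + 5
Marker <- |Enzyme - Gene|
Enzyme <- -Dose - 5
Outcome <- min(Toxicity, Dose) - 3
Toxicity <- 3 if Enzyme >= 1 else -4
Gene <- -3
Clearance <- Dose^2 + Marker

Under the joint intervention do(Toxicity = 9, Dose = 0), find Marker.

2

Setting Toxicity = 9, Dose = 0 by intervention discards those variables' equations.
Enzyme = -Dose - 5  [with Dose=0]  = -5
Marker = |Enzyme - Gene|  [with Enzyme=-5, Gene=-3]  = 2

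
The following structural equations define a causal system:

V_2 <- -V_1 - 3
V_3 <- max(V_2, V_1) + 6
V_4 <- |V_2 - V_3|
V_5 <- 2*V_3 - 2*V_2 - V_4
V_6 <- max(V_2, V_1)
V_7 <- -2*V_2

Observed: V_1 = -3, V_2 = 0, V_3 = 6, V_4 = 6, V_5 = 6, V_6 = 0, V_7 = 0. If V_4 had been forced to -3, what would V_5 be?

15

Intervening sets V_4 = -3 and removes its equation (V_4 <- |V_2 - V_3|).
V_2 = -V_1 - 3  [with V_1=-3]  = 0
V_3 = max(V_2, V_1) + 6  [with V_2=0, V_1=-3]  = 6
V_5 = 2*V_3 - 2*V_2 - V_4  [with V_3=6, V_2=0, V_4=-3]  = 15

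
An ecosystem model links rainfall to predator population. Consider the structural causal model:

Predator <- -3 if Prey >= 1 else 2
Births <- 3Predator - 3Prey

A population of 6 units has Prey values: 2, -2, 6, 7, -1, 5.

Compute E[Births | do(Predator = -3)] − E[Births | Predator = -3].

do(Predator=-3) breaks Predator's dependence on Prey. With Predator=-3 fixed, Births across the units is -15, -3, -27, -30, -6, -24, mean -17.5.
Observing Predator=-3 restricts to units where Predator's equation naturally yields -3: Prey ∈ {2, 6, 7, 5}. In that subpopulation Births = -15, -27, -30, -24, mean -24.
Difference = -17.5 − (-24) = 6.5.

6.5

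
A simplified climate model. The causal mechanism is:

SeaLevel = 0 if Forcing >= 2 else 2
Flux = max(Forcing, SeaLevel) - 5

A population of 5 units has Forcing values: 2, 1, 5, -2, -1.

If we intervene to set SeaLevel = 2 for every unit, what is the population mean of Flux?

Every unit gets SeaLevel=2 under the intervention. Flux values become -3, -3, 0, -3, -3; E[Flux|do(SeaLevel=2)] = -2.4.

-2.4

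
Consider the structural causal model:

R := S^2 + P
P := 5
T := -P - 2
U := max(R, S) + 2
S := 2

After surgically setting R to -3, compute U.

The intervention breaks the incoming arrows to R: R := S^2 + P no longer applies, and R = -3.
U = max(R, S) + 2  [with R=-3, S=2]  = 4

4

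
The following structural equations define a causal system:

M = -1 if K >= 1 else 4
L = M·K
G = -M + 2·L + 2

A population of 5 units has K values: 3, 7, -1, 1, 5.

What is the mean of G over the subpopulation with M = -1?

-5

Observing M=-1 restricts to units where M's equation naturally yields -1: K ∈ {3, 7, 1, 5}. In that subpopulation G = -3, -11, 1, -7, mean -5.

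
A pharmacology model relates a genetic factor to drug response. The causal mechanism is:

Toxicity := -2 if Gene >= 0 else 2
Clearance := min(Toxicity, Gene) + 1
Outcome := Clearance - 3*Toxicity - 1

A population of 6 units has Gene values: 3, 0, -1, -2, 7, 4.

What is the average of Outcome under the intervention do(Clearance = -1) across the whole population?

The intervention sets Clearance=-1 in all 6 units regardless of Gene. Recomputing Outcome per unit gives 4, 4, -8, -8, 4, 4; average 0.

0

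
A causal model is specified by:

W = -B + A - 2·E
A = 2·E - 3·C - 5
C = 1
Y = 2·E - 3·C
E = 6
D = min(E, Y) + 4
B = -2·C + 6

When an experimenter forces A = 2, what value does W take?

-14

The intervention breaks the incoming arrows to A: A = 2·E - 3·C - 5 no longer applies, and A = 2.
B = -2·C + 6  [with C=1]  = 4
W = -B + A - 2·E  [with B=4, A=2, E=6]  = -14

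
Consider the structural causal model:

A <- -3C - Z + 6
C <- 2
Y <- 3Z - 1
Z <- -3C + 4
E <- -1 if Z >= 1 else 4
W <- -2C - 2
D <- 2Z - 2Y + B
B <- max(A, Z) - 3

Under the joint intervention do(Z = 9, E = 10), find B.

Under do(Z = 9, E = 10), each intervened variable's structural equation is replaced by its fixed value.
A = -3C - Z + 6  [with C=2, Z=9]  = -9
B = max(A, Z) - 3  [with A=-9, Z=9]  = 6

6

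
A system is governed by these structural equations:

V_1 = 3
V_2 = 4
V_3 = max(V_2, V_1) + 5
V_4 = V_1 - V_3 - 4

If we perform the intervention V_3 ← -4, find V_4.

3

The intervention breaks the incoming arrows to V_3: V_3 = max(V_2, V_1) + 5 no longer applies, and V_3 = -4.
V_4 = V_1 - V_3 - 4  [with V_1=3, V_3=-4]  = 3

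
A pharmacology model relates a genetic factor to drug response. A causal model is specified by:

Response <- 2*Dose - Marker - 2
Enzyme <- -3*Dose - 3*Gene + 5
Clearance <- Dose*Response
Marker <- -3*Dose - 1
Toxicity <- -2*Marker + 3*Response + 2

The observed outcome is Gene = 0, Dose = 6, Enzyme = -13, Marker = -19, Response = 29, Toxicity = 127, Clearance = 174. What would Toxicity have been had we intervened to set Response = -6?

The intervention breaks the incoming arrows to Response: Response <- 2*Dose - Marker - 2 no longer applies, and Response = -6.
Marker = -3*Dose - 1  [with Dose=6]  = -19
Toxicity = -2*Marker + 3*Response + 2  [with Marker=-19, Response=-6]  = 22

22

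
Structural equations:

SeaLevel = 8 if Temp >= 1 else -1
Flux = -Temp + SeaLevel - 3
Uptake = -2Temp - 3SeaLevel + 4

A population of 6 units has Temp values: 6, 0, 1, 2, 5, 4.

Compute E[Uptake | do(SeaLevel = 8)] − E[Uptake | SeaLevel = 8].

1.2

do(SeaLevel=8) breaks SeaLevel's dependence on Temp. With SeaLevel=8 fixed, Uptake across the units is -32, -20, -22, -24, -30, -28, mean -26.
E[Uptake|SeaLevel=8] averages over only the 5 units with SeaLevel=8 (Temp = 6, 1, 2, 5, 4): Uptake = -32, -22, -24, -30, -28, mean -27.2.
Difference = -26 − (-27.2) = 1.2.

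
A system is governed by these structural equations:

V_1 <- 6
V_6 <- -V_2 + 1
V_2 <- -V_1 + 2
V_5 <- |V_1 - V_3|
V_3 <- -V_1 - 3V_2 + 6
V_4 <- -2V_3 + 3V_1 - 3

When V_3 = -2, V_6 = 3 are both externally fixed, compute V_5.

The joint intervention fixes V_3 = -2, V_6 = 3, removing each variable's own equation.
V_5 = |V_1 - V_3|  [with V_1=6, V_3=-2]  = 8

8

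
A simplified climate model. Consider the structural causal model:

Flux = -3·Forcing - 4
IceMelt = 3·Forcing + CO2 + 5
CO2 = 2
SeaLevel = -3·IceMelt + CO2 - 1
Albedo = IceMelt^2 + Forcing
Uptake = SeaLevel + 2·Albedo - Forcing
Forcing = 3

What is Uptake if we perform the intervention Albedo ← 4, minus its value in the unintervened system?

The intervention breaks the incoming arrows to Albedo: Albedo = IceMelt^2 + Forcing no longer applies, and Albedo = 4.
IceMelt = 3·Forcing + CO2 + 5  [with Forcing=3, CO2=2]  = 16
SeaLevel = -3·IceMelt + CO2 - 1  [with IceMelt=16, CO2=2]  = -47
Uptake = SeaLevel + 2·Albedo - Forcing  [with SeaLevel=-47, Albedo=4, Forcing=3]  = -42
Without intervention: IceMelt = 3·Forcing + CO2 + 5  [with Forcing=3, CO2=2]  = 16; Albedo = IceMelt^2 + Forcing  [with IceMelt=16, Forcing=3]  = 259; SeaLevel = -3·IceMelt + CO2 - 1  [with IceMelt=16, CO2=2]  = -47; Uptake = SeaLevel + 2·Albedo - Forcing  [with SeaLevel=-47, Albedo=259, Forcing=3]  = 468.
Change = -42 − 468 = -510.

-510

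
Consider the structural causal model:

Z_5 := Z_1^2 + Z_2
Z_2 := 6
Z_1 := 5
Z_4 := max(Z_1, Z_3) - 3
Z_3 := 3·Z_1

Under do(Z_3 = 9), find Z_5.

31

do(Z_3=9) replaces the equation Z_3 := 3·Z_1 with the constant Z_3 = 9.
Z_5 is not downstream of the intervention, so its value is determined by the original equations.
Z_5 = Z_1^2 + Z_2  [with Z_1=5, Z_2=6]  = 31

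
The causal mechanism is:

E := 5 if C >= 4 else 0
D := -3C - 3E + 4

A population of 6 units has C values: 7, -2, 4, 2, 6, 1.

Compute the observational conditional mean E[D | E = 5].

-28

E[D|E=5] averages over only the 3 units with E=5 (C = 7, 4, 6): D = -32, -23, -29, mean -28.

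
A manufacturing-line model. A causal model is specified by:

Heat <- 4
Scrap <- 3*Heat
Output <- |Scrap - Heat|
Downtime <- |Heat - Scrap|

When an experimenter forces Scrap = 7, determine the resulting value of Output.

The intervention breaks the incoming arrows to Scrap: Scrap <- 3*Heat no longer applies, and Scrap = 7.
Output = |Scrap - Heat|  [with Scrap=7, Heat=4]  = 3

3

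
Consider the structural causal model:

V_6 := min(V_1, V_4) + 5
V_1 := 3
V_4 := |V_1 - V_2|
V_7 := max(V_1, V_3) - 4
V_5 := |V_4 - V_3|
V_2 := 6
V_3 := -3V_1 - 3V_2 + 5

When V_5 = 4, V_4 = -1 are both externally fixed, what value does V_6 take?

Setting V_5 = 4, V_4 = -1 by intervention discards those variables' equations.
V_6 = min(V_1, V_4) + 5  [with V_1=3, V_4=-1]  = 4

4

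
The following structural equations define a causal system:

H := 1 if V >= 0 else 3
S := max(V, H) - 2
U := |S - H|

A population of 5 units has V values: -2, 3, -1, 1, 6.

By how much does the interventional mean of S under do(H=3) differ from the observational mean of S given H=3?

0.6

Every unit gets H=3 under the intervention. S values become 1, 1, 1, 1, 4; E[S|do(H=3)] = 1.6.
Observing H=3 restricts to units where H's equation naturally yields 3: V ∈ {-2, -1}. In that subpopulation S = 1, 1, mean 1.
Difference = 1.6 − 1 = 0.6.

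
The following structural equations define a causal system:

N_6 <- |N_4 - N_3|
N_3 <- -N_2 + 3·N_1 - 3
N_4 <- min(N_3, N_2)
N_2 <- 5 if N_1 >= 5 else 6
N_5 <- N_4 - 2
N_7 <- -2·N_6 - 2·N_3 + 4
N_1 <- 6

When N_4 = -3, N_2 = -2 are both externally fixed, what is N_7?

Under do(N_4 = -3, N_2 = -2), each intervened variable's structural equation is replaced by its fixed value.
N_3 = -N_2 + 3·N_1 - 3  [with N_2=-2, N_1=6]  = 17
N_6 = |N_4 - N_3|  [with N_4=-3, N_3=17]  = 20
N_7 = -2·N_6 - 2·N_3 + 4  [with N_6=20, N_3=17]  = -70

-70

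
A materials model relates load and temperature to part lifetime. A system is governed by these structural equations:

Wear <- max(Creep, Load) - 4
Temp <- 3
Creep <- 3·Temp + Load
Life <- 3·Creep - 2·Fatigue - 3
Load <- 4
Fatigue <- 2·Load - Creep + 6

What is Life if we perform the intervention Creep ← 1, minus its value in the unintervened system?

-60

The intervention breaks the incoming arrows to Creep: Creep <- 3·Temp + Load no longer applies, and Creep = 1.
Fatigue = 2·Load - Creep + 6  [with Load=4, Creep=1]  = 13
Life = 3·Creep - 2·Fatigue - 3  [with Creep=1, Fatigue=13]  = -26
Without intervention: Creep = 3·Temp + Load  [with Temp=3, Load=4]  = 13; Fatigue = 2·Load - Creep + 6  [with Load=4, Creep=13]  = 1; Life = 3·Creep - 2·Fatigue - 3  [with Creep=13, Fatigue=1]  = 34.
Change = -26 − 34 = -60.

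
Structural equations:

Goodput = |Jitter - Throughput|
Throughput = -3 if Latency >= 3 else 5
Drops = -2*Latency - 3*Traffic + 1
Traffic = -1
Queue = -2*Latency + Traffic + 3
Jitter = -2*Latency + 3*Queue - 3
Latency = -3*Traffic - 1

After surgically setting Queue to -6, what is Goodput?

30

The intervention breaks the incoming arrows to Queue: Queue = -2*Latency + Traffic + 3 no longer applies, and Queue = -6.
Latency = -3*Traffic - 1  [with Traffic=-1]  = 2
Jitter = -2*Latency + 3*Queue - 3  [with Latency=2, Queue=-6]  = -25
Throughput = -3 if Latency >= 3 else 5  [with Latency=2]  = 5
Goodput = |Jitter - Throughput|  [with Jitter=-25, Throughput=5]  = 30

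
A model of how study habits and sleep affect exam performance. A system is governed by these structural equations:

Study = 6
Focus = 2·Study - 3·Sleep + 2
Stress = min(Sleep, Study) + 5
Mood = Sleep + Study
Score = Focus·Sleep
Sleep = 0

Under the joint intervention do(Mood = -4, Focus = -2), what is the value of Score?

Setting Mood = -4, Focus = -2 by intervention discards those variables' equations.
Score = Focus·Sleep  [with Focus=-2, Sleep=0]  = 0

0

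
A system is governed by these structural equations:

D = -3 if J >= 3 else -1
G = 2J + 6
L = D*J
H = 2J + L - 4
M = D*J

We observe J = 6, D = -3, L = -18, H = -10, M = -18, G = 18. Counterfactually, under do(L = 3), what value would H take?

The intervention breaks the incoming arrows to L: L = D*J no longer applies, and L = 3.
H = 2J + L - 4  [with J=6, L=3]  = 11

11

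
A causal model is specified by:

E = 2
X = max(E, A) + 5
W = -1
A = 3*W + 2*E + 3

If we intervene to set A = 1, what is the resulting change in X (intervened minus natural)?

-2

The intervention breaks the incoming arrows to A: A = 3*W + 2*E + 3 no longer applies, and A = 1.
X = max(E, A) + 5  [with E=2, A=1]  = 7
Without intervention: A = 3*W + 2*E + 3  [with W=-1, E=2]  = 4; X = max(E, A) + 5  [with E=2, A=4]  = 9.
Change = 7 − 9 = -2.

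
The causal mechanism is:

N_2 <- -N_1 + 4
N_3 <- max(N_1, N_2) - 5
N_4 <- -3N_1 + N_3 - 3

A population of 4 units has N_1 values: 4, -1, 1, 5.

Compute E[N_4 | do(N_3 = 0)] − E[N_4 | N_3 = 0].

do(N_3=0) breaks N_3's dependence on N_1. With N_3=0 fixed, N_4 across the units is -15, 0, -6, -18, mean -9.75.
Conditioning on N_3=0 selects the 2 unit(s) with N_1 ∈ {-1, 5}. Their N_4 values: 0, -18. Mean = -9.
Difference = -9.75 − (-9) = -0.75.

-0.75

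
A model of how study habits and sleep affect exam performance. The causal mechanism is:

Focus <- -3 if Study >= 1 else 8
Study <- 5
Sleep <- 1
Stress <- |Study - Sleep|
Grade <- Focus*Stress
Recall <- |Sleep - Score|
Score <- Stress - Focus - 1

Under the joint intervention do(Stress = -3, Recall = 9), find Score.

The joint intervention fixes Stress = -3, Recall = 9, removing each variable's own equation.
Focus = -3 if Study >= 1 else 8  [with Study=5]  = -3
Score = Stress - Focus - 1  [with Stress=-3, Focus=-3]  = -1

-1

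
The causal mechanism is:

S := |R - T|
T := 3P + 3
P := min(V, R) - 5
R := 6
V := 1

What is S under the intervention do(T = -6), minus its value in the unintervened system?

Intervening sets T = -6 and removes its equation (T := 3P + 3).
S = |R - T|  [with R=6, T=-6]  = 12
Without intervention: P = min(V, R) - 5  [with V=1, R=6]  = -4; T = 3P + 3  [with P=-4]  = -9; S = |R - T|  [with R=6, T=-9]  = 15.
Change = 12 − 15 = -3.

-3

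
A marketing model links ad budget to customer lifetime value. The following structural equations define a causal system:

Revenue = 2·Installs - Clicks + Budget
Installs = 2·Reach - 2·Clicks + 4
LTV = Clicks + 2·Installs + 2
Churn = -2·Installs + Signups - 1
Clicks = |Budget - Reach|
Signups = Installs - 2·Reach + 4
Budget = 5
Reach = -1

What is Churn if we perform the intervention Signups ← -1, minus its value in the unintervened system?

The intervention breaks the incoming arrows to Signups: Signups = Installs - 2·Reach + 4 no longer applies, and Signups = -1.
Clicks = |Budget - Reach|  [with Budget=5, Reach=-1]  = 6
Installs = 2·Reach - 2·Clicks + 4  [with Reach=-1, Clicks=6]  = -10
Churn = -2·Installs + Signups - 1  [with Installs=-10, Signups=-1]  = 18
Without intervention: Clicks = |Budget - Reach|  [with Budget=5, Reach=-1]  = 6; Installs = 2·Reach - 2·Clicks + 4  [with Reach=-1, Clicks=6]  = -10; Signups = Installs - 2·Reach + 4  [with Installs=-10, Reach=-1]  = -4; Churn = -2·Installs + Signups - 1  [with Installs=-10, Signups=-4]  = 15.
Change = 18 − 15 = 3.

3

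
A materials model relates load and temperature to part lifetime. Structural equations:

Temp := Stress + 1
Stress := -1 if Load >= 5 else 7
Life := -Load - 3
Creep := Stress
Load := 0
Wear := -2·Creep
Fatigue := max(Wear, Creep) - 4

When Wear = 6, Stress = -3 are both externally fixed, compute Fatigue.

The joint intervention fixes Wear = 6, Stress = -3, removing each variable's own equation.
Creep = Stress  [with Stress=-3]  = -3
Fatigue = max(Wear, Creep) - 4  [with Wear=6, Creep=-3]  = 2

2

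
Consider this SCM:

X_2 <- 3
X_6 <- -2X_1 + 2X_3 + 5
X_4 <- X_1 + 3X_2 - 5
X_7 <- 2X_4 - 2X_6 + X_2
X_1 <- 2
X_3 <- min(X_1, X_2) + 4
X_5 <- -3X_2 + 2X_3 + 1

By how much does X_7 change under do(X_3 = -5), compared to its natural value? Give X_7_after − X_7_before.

44

The intervention breaks the incoming arrows to X_3: X_3 <- min(X_1, X_2) + 4 no longer applies, and X_3 = -5.
X_4 = X_1 + 3X_2 - 5  [with X_1=2, X_2=3]  = 6
X_6 = -2X_1 + 2X_3 + 5  [with X_1=2, X_3=-5]  = -9
X_7 = 2X_4 - 2X_6 + X_2  [with X_4=6, X_6=-9, X_2=3]  = 33
Without intervention: X_3 = min(X_1, X_2) + 4  [with X_1=2, X_2=3]  = 6; X_4 = X_1 + 3X_2 - 5  [with X_1=2, X_2=3]  = 6; X_6 = -2X_1 + 2X_3 + 5  [with X_1=2, X_3=6]  = 13; X_7 = 2X_4 - 2X_6 + X_2  [with X_4=6, X_6=13, X_2=3]  = -11.
Change = 33 − (-11) = 44.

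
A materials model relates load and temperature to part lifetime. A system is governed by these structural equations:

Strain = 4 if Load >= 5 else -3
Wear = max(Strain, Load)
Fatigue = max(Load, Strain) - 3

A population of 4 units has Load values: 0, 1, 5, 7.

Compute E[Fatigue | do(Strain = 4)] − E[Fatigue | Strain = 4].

-1

Every unit gets Strain=4 under the intervention. Fatigue values become 1, 1, 2, 4; E[Fatigue|do(Strain=4)] = 2.
E[Fatigue|Strain=4] averages over only the 2 units with Strain=4 (Load = 5, 7): Fatigue = 2, 4, mean 3.
Difference = 2 − 3 = -1.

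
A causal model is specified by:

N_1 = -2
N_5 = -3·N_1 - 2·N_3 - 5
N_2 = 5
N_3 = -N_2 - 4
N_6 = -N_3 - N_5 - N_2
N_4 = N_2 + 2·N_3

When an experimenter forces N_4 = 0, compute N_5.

19

Intervening sets N_4 = 0 and removes its equation (N_4 = N_2 + 2·N_3).
No directed path runs from N_4 to N_5, so N_5 keeps its natural value.
N_3 = -N_2 - 4  [with N_2=5]  = -9
N_5 = -3·N_1 - 2·N_3 - 5  [with N_1=-2, N_3=-9]  = 19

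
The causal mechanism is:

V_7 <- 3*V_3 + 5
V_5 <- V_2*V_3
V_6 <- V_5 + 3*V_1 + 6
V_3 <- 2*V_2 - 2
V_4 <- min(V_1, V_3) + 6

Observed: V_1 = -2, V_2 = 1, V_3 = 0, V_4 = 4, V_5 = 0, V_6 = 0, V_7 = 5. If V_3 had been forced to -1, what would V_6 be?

The intervention breaks the incoming arrows to V_3: V_3 <- 2*V_2 - 2 no longer applies, and V_3 = -1.
V_5 = V_2*V_3  [with V_2=1, V_3=-1]  = -1
V_6 = V_5 + 3*V_1 + 6  [with V_5=-1, V_1=-2]  = -1

-1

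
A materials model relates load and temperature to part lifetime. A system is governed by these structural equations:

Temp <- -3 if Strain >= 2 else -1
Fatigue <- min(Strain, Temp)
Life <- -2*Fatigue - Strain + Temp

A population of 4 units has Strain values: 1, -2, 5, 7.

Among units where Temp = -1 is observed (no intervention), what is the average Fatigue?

-1.5

Conditioning on Temp=-1 selects the 2 unit(s) with Strain ∈ {1, -2}. Their Fatigue values: -1, -2. Mean = -1.5.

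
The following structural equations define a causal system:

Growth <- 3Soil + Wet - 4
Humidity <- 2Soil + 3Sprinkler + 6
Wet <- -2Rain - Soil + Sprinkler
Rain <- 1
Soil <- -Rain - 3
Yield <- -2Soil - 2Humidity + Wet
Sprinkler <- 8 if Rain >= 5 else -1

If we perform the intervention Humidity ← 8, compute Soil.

do(Humidity=8) replaces the equation Humidity <- 2Soil + 3Sprinkler + 6 with the constant Humidity = 8.
Soil is not downstream of the intervention, so its value is determined by the original equations.
Soil = -Rain - 3  [with Rain=1]  = -4

-4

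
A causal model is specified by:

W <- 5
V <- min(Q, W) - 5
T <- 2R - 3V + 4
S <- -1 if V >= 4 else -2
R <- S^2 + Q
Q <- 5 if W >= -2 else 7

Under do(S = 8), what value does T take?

Under do(S=8), the mechanism S <- -1 if V >= 4 else -2 is discarded; S is fixed at 8.
Q = 5 if W >= -2 else 7  [with W=5]  = 5
V = min(Q, W) - 5  [with Q=5, W=5]  = 0
R = S^2 + Q  [with S=8, Q=5]  = 69
T = 2R - 3V + 4  [with R=69, V=0]  = 142

142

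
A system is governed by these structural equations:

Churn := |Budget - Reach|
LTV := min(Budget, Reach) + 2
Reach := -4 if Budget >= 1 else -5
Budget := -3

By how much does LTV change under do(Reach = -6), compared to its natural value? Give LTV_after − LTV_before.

Under do(Reach=-6), the mechanism Reach := -4 if Budget >= 1 else -5 is discarded; Reach is fixed at -6.
LTV = min(Budget, Reach) + 2  [with Budget=-3, Reach=-6]  = -4
Without intervention: Reach = -4 if Budget >= 1 else -5  [with Budget=-3]  = -5; LTV = min(Budget, Reach) + 2  [with Budget=-3, Reach=-5]  = -3.
Change = -4 − (-3) = -1.

-1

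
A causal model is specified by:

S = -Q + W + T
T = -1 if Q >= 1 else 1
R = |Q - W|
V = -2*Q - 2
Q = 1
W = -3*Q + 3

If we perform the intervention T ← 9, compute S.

8

Under do(T=9), the mechanism T = -1 if Q >= 1 else 1 is discarded; T is fixed at 9.
W = -3*Q + 3  [with Q=1]  = 0
S = -Q + W + T  [with Q=1, W=0, T=9]  = 8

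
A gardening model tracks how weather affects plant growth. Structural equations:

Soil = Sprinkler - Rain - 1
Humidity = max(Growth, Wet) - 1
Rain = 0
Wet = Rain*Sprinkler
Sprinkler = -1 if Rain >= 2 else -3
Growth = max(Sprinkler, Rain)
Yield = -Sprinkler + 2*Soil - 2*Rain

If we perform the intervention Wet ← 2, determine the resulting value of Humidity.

1

Under do(Wet=2), the mechanism Wet = Rain*Sprinkler is discarded; Wet is fixed at 2.
Sprinkler = -1 if Rain >= 2 else -3  [with Rain=0]  = -3
Growth = max(Sprinkler, Rain)  [with Sprinkler=-3, Rain=0]  = 0
Humidity = max(Growth, Wet) - 1  [with Growth=0, Wet=2]  = 1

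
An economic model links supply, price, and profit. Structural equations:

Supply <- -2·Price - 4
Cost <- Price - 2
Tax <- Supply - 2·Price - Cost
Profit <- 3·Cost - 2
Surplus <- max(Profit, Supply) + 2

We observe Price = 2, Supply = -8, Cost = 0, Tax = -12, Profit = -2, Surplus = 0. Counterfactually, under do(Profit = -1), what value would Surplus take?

1

The intervention breaks the incoming arrows to Profit: Profit <- 3·Cost - 2 no longer applies, and Profit = -1.
Supply = -2·Price - 4  [with Price=2]  = -8
Surplus = max(Profit, Supply) + 2  [with Profit=-1, Supply=-8]  = 1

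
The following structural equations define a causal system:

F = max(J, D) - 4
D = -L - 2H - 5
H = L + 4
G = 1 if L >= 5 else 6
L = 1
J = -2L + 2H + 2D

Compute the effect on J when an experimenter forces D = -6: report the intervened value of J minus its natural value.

20

Intervening sets D = -6 and removes its equation (D = -L - 2H - 5).
H = L + 4  [with L=1]  = 5
J = -2L + 2H + 2D  [with L=1, H=5, D=-6]  = -4
Without intervention: H = L + 4  [with L=1]  = 5; D = -L - 2H - 5  [with L=1, H=5]  = -16; J = -2L + 2H + 2D  [with L=1, H=5, D=-16]  = -24.
Change = -4 − (-24) = 20.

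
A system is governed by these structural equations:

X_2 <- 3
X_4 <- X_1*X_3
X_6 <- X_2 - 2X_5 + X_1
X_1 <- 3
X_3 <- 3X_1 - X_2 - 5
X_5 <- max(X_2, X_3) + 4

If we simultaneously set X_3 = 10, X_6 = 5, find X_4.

30

Setting X_3 = 10, X_6 = 5 by intervention discards those variables' equations.
X_4 = X_1*X_3  [with X_1=3, X_3=10]  = 30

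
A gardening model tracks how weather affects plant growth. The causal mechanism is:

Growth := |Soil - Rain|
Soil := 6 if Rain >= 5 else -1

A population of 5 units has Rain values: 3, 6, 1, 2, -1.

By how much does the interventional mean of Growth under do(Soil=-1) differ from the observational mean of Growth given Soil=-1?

do(Soil=-1) breaks Soil's dependence on Rain. With Soil=-1 fixed, Growth across the units is 4, 7, 2, 3, 0, mean 3.2.
Conditioning on Soil=-1 selects the 4 unit(s) with Rain ∈ {3, 1, 2, -1}. Their Growth values: 4, 2, 3, 0. Mean = 2.25.
Difference = 3.2 − 2.25 = 0.95.

0.95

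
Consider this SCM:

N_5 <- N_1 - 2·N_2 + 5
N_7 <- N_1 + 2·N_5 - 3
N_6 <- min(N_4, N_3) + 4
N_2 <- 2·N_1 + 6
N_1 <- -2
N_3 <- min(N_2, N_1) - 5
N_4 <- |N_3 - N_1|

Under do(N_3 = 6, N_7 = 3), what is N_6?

10

Under do(N_3 = 6, N_7 = 3), each intervened variable's structural equation is replaced by its fixed value.
N_4 = |N_3 - N_1|  [with N_3=6, N_1=-2]  = 8
N_6 = min(N_4, N_3) + 4  [with N_4=8, N_3=6]  = 10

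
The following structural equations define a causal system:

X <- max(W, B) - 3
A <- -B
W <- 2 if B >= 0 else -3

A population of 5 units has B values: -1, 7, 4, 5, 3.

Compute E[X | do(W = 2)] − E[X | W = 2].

-0.55

Every unit gets W=2 under the intervention. X values become -1, 4, 1, 2, 0; E[X|do(W=2)] = 1.2.
E[X|W=2] averages over only the 4 units with W=2 (B = 7, 4, 5, 3): X = 4, 1, 2, 0, mean 1.75.
Difference = 1.2 − 1.75 = -0.55.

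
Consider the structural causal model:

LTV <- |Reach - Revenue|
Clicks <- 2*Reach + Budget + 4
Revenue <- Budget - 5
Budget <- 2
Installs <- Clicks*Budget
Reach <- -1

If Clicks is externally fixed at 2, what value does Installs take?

The intervention breaks the incoming arrows to Clicks: Clicks <- 2*Reach + Budget + 4 no longer applies, and Clicks = 2.
Installs = Clicks*Budget  [with Clicks=2, Budget=2]  = 4

4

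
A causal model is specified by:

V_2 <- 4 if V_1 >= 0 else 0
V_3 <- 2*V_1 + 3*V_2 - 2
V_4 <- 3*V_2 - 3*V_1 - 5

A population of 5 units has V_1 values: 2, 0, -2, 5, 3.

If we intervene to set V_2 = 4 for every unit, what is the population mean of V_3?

do(V_2=4) breaks V_2's dependence on V_1. With V_2=4 fixed, V_3 across the units is 14, 10, 6, 20, 16, mean 13.2.

13.2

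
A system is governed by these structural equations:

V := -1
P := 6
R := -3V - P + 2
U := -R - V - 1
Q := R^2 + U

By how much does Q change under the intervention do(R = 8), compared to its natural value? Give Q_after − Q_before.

54

do(R=8) replaces the equation R := -3V - P + 2 with the constant R = 8.
U = -R - V - 1  [with R=8, V=-1]  = -8
Q = R^2 + U  [with R=8, U=-8]  = 56
Without intervention: R = -3V - P + 2  [with V=-1, P=6]  = -1; U = -R - V - 1  [with R=-1, V=-1]  = 1; Q = R^2 + U  [with R=-1, U=1]  = 2.
Change = 56 − 2 = 54.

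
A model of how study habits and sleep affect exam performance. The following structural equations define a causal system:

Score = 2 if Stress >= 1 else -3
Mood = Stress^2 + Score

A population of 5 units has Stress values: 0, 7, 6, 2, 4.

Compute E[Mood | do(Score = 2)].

23

The intervention sets Score=2 in all 5 units regardless of Stress. Recomputing Mood per unit gives 2, 51, 38, 6, 18; average 23.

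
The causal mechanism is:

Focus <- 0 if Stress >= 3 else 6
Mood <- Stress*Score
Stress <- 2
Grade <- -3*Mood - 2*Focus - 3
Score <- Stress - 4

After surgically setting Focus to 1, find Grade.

do(Focus=1) replaces the equation Focus <- 0 if Stress >= 3 else 6 with the constant Focus = 1.
Score = Stress - 4  [with Stress=2]  = -2
Mood = Stress*Score  [with Stress=2, Score=-2]  = -4
Grade = -3*Mood - 2*Focus - 3  [with Mood=-4, Focus=1]  = 7

7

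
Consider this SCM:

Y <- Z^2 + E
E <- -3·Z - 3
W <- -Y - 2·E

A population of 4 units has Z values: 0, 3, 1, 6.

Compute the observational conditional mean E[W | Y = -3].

Observing Y=-3 restricts to units where Y's equation naturally yields -3: Z ∈ {0, 3}. In that subpopulation W = 9, 27, mean 18.

18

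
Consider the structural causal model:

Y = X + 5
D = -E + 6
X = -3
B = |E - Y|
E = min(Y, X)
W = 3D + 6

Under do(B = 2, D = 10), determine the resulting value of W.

36

Setting B = 2, D = 10 by intervention discards those variables' equations.
W = 3D + 6  [with D=10]  = 36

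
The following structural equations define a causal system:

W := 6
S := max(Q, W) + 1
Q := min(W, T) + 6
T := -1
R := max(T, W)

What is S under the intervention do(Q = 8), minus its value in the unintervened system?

2

The intervention breaks the incoming arrows to Q: Q := min(W, T) + 6 no longer applies, and Q = 8.
S = max(Q, W) + 1  [with Q=8, W=6]  = 9
Without intervention: Q = min(W, T) + 6  [with W=6, T=-1]  = 5; S = max(Q, W) + 1  [with Q=5, W=6]  = 7.
Change = 9 − 7 = 2.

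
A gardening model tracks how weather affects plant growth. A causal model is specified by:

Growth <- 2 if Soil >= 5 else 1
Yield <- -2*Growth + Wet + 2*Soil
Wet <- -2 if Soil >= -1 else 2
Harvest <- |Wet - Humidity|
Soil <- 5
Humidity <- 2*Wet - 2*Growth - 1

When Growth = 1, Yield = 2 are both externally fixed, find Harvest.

Setting Growth = 1, Yield = 2 by intervention discards those variables' equations.
Wet = -2 if Soil >= -1 else 2  [with Soil=5]  = -2
Humidity = 2*Wet - 2*Growth - 1  [with Wet=-2, Growth=1]  = -7
Harvest = |Wet - Humidity|  [with Wet=-2, Humidity=-7]  = 5

5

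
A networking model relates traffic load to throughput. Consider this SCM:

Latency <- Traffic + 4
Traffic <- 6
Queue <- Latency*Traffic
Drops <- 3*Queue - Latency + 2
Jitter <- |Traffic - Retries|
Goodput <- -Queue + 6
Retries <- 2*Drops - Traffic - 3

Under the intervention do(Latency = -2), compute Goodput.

18

Under do(Latency=-2), the mechanism Latency <- Traffic + 4 is discarded; Latency is fixed at -2.
Queue = Latency*Traffic  [with Latency=-2, Traffic=6]  = -12
Goodput = -Queue + 6  [with Queue=-12]  = 18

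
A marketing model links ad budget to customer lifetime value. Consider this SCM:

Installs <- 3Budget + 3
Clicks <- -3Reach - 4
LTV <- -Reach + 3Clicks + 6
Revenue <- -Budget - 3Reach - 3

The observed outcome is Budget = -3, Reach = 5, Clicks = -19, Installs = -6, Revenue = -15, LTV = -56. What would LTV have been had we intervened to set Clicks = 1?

4

The intervention breaks the incoming arrows to Clicks: Clicks <- -3Reach - 4 no longer applies, and Clicks = 1.
LTV = -Reach + 3Clicks + 6  [with Reach=5, Clicks=1]  = 4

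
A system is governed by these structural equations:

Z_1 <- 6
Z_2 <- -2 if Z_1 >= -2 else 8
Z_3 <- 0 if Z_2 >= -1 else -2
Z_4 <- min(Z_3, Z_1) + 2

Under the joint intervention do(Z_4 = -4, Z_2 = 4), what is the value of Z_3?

0

Setting Z_4 = -4, Z_2 = 4 by intervention discards those variables' equations.
Z_3 = 0 if Z_2 >= -1 else -2  [with Z_2=4]  = 0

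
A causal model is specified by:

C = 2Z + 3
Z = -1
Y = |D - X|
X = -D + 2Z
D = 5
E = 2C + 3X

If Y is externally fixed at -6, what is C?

do(Y=-6) replaces the equation Y = |D - X| with the constant Y = -6.
C is not downstream of the intervention, so its value is determined by the original equations.
C = 2Z + 3  [with Z=-1]  = 1

1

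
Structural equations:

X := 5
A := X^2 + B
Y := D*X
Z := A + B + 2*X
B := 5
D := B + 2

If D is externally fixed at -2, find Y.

-10

The intervention breaks the incoming arrows to D: D := B + 2 no longer applies, and D = -2.
Y = D*X  [with D=-2, X=5]  = -10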